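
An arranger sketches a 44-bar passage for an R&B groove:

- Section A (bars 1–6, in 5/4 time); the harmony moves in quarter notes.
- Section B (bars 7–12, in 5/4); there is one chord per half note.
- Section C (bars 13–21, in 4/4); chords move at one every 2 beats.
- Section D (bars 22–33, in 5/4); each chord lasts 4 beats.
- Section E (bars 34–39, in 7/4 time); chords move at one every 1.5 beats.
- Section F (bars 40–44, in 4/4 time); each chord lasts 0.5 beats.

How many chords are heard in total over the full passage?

146 chords

A: 6·5 = 30 beats, 30/1 = 30 chords.
B: 6·5 = 30 beats, 30/2 = 15 chords.
C: 9·4 = 36 beats, 36/2 = 18 chords.
D: 12·5 = 60 beats, 60/4 = 15 chords.
E: 6·7 = 42 beats, 42/1.5 = 28 chords.
F: 5·4 = 20 beats, 20/0.5 = 40 chords.
Total: 30 + 15 + 18 + 15 + 28 + 40 = 146.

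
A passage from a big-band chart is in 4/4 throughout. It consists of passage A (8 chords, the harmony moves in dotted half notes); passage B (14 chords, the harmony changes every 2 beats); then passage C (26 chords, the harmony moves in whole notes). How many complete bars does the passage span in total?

A: 8 × 3 = 24 beats = 6 bars.
B: 14 × 2 = 28 beats = 7 bars.
C: 26 × 4 = 104 beats = 26 bars.
Total: 6 + 7 + 26 = 39 bars.

39 bars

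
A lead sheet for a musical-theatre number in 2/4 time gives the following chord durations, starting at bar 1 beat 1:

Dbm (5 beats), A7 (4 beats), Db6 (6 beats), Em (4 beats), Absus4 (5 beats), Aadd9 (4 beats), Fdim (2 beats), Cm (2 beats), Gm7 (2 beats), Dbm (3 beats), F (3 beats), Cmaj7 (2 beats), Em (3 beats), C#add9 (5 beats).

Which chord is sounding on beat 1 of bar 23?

Em

Beat 1 of bar 23 is beat (23−1)×2 + 1 = 45 overall.
Running totals: Dbm ends at 5, A7 ends at 9, Db6 ends at 15, Em ends at 19, Absus4 ends at 24, Aadd9 ends at 28, Fdim ends at 30, Cm ends at 32, Gm7 ends at 34, Dbm ends at 37, F ends at 40, Cmaj7 ends at 42, Em ends at 45.
Beat 45 falls within Em.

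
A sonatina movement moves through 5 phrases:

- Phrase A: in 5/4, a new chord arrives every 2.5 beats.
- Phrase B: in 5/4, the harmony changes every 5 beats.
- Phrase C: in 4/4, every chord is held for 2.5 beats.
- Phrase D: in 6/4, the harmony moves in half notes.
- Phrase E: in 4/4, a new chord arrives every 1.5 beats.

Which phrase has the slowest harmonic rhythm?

Phrase B

A: 5/2.5 = 2 chords/bar.
B: 5/5 = 1 chord/bar.
C: 4/2.5 = 1.6 chords/bar.
D: 6/2 = 3 chords/bar.
E: 4/1.5 = 8/3 chords/bar.
Slowest is B at 1 chords/bar.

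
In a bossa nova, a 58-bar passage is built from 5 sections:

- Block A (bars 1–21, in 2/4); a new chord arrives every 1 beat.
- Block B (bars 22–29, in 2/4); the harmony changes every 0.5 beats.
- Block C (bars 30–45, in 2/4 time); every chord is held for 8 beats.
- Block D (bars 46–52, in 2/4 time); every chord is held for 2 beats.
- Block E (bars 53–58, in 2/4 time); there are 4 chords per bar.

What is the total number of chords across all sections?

A has 42 beats and chords last 1 each, so 42 chords.
B has 16 beats and chords last 0.5 each, so 32 chords.
C has 32 beats and chords last 8 each, so 4 chords.
D has 14 beats and chords last 2 each, so 7 chords.
E has 12 beats and chords last 0.5 each, so 24 chords.
Total: 42 + 32 + 4 + 7 + 24 = 109.

109 chords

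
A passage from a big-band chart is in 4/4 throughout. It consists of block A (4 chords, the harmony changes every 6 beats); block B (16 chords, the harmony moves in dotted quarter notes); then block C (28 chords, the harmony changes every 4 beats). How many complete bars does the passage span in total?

A: 4 × 6 = 24 beats = 6 bars.
B: 16 × 1.5 = 24 beats = 6 bars.
C: 28 × 4 = 112 beats = 28 bars.
Total: 6 + 6 + 28 = 40 bars.

40 bars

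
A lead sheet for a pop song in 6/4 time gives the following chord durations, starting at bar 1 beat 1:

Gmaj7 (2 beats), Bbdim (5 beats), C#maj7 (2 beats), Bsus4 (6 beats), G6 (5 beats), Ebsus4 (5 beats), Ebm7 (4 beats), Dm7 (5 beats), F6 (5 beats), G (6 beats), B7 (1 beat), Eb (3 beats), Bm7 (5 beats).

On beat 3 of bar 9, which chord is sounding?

Bm7

Beat 3 of bar 9 is beat (9−1)×6 + 3 = 51 overall.
Running totals: Gmaj7 ends at 2, Bbdim ends at 7, C#maj7 ends at 9, Bsus4 ends at 15, G6 ends at 20, Ebsus4 ends at 25, Ebm7 ends at 29, Dm7 ends at 34, F6 ends at 39, G ends at 45, B7 ends at 46, Eb ends at 49, Bm7 ends at 54.
Beat 51 falls within Bm7.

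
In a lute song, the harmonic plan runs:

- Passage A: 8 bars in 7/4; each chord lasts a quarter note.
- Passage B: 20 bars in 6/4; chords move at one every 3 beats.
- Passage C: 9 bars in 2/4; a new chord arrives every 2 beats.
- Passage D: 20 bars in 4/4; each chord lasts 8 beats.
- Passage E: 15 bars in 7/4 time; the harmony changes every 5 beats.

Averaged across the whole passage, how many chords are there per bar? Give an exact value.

A: 8 bars of 7 beats is 56 beats; at 1 beat each that's 56 chords.
B: 20 bars of 6 beats is 120 beats; at 3 beats each that's 40 chords.
C: 9 bars of 2 beats is 18 beats; at 2 beats each that's 9 chords.
D: 20 bars of 4 beats is 80 beats; at 8 beats each that's 10 chords.
E: 15 bars of 7 beats is 105 beats; at 5 beats each that's 21 chords.
Overall: 136 chords over 72 bars → 136/72 = 17/9 chords per bar.

17/9 chords per bar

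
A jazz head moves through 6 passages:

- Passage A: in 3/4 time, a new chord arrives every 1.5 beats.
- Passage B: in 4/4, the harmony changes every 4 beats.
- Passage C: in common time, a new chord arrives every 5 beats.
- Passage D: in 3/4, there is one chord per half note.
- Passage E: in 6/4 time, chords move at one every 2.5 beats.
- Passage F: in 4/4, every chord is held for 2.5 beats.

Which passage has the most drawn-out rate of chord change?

Passage C

A: each chord is 1.5 beats in 3/4, so 2 per bar.
B: each chord is 4 beats in 4/4, so 1 per bar.
C: each chord is 5 beats in 4/4, so 0.8 per bar.
D: each chord is 2 beats in 3/4, so 1.5 per bar.
E: each chord is 2.5 beats in 6/4, so 2.4 per bar.
F: each chord is 2.5 beats in 4/4, so 1.6 per bar.
Slowest is C at 0.8 chords/bar.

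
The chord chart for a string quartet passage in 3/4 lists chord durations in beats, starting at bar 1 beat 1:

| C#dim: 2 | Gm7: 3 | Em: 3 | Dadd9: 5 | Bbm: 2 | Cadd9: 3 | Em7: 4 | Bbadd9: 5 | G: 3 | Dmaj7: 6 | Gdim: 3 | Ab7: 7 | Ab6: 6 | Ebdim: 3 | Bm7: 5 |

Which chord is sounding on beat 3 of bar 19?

Bm7

Beat 3 of bar 19 is beat (19−1)×3 + 3 = 57 overall.
Running totals: C#dim ends at 2, Gm7 ends at 5, Em ends at 8, Dadd9 ends at 13, Bbm ends at 15, Cadd9 ends at 18, Em7 ends at 22, Bbadd9 ends at 27, G ends at 30, Dmaj7 ends at 36, Gdim ends at 39, Ab7 ends at 46, Ab6 ends at 52, Ebdim ends at 55, Bm7 ends at 60.
Beat 57 falls within Bm7.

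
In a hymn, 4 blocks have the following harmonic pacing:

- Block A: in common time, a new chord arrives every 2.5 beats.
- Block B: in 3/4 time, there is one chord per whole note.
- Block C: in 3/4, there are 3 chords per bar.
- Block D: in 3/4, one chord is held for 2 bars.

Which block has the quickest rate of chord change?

Block C

A: each chord is 2.5 beats in 4/4, so 1.6 per bar.
B: each chord is 4 beats in 3/4, so 0.75 per bar.
C: each chord is 1 beat in 3/4, so 3 per bar.
D: each chord is 6 beats in 3/4, so 0.5 per bar.
Fastest is C at 3 chords/bar.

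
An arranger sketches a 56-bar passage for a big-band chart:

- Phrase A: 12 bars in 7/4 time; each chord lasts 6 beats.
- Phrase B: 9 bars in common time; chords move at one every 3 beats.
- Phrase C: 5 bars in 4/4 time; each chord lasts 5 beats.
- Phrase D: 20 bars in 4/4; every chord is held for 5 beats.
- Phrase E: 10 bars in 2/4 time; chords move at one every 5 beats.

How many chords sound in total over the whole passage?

A: 12 bars × 7 beats = 84 beats; 6 beats/chord → 14 chords.
B: 9 bars × 4 beats = 36 beats; 3 beats/chord → 12 chords.
C: 5 bars × 4 beats = 20 beats; 5 beats/chord → 4 chords.
D: 20 bars × 4 beats = 80 beats; 5 beats/chord → 16 chords.
E: 10 bars × 2 beats = 20 beats; 5 beats/chord → 4 chords.
Total: 14 + 12 + 4 + 16 + 4 = 50.

50 chords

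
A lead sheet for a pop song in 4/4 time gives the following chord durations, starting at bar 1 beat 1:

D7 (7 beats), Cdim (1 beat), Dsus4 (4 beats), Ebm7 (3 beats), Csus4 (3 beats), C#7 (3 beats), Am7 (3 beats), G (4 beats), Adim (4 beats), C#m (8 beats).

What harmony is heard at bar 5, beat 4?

Beat 4 of bar 5 is beat (5−1)×4 + 4 = 20 overall.
Running totals: D7 ends at 7, Cdim ends at 8, Dsus4 ends at 12, Ebm7 ends at 15, Csus4 ends at 18, C#7 ends at 21.
Beat 20 falls within C#7.

C#7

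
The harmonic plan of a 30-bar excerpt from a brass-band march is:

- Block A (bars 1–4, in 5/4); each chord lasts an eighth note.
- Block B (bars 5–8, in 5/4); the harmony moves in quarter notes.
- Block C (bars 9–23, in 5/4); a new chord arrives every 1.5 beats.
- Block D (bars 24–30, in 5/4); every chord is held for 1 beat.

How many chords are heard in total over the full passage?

A: 4 bars × 5 beats = 20 beats; 0.5 beats/chord → 40 chords.
B: 4 bars × 5 beats = 20 beats; 1 beat/chord → 20 chords.
C: 15 bars × 5 beats = 75 beats; 1.5 beats/chord → 50 chords.
D: 7 bars × 5 beats = 35 beats; 1 beat/chord → 35 chords.
Total: 40 + 20 + 50 + 35 = 145.

145 chords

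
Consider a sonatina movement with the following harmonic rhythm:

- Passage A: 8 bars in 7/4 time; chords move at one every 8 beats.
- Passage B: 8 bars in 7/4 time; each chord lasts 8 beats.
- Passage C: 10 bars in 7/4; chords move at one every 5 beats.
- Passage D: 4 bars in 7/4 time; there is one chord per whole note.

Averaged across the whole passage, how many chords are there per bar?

7/6 chords per bar

A: 8 × 7 = 56 beats ÷ 8 = 7 chords.
B: 8 × 7 = 56 beats ÷ 8 = 7 chords.
C: 10 × 7 = 70 beats ÷ 5 = 14 chords.
D: 4 × 7 = 28 beats ÷ 4 = 7 chords.
Overall: 35 chords over 30 bars → 35/30 = 7/6 chords per bar.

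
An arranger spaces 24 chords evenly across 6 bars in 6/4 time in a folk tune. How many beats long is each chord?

1.5 beats

6 bars × 6 beats/bar = 36 beats total.
36 beats ÷ 24 chords = 1.5 beats per chord.
(That is a dotted quarter note.)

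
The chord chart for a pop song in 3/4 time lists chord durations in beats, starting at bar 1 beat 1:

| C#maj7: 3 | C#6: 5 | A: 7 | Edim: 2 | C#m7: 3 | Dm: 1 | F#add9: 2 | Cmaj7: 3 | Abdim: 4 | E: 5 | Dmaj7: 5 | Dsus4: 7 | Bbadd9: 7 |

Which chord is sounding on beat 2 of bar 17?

Bbadd9

Beat 2 of bar 17 is beat (17−1)×3 + 2 = 50 overall.
Running totals: C#maj7 ends at 3, C#6 ends at 8, A ends at 15, Edim ends at 17, C#m7 ends at 20, Dm ends at 21, F#add9 ends at 23, Cmaj7 ends at 26, Abdim ends at 30, E ends at 35, Dmaj7 ends at 40, Dsus4 ends at 47, Bbadd9 ends at 54.
Beat 50 falls within Bbadd9.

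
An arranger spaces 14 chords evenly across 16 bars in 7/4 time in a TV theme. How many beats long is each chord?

8 beats

16 bars × 7 beats/bar = 112 beats total.
112 beats ÷ 14 chords = 8 beats per chord.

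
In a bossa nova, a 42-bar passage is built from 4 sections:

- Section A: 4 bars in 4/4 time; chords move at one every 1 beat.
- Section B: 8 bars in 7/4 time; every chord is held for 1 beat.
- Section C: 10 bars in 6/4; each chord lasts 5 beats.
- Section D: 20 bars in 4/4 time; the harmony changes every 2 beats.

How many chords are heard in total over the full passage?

A: 4 bars × 4 beats = 16 beats; 1 beat/chord → 16 chords.
B: 8 bars × 7 beats = 56 beats; 1 beat/chord → 56 chords.
C: 10 bars × 6 beats = 60 beats; 5 beats/chord → 12 chords.
D: 20 bars × 4 beats = 80 beats; 2 beats/chord → 40 chords.
Total: 16 + 56 + 12 + 40 = 124.

124 chords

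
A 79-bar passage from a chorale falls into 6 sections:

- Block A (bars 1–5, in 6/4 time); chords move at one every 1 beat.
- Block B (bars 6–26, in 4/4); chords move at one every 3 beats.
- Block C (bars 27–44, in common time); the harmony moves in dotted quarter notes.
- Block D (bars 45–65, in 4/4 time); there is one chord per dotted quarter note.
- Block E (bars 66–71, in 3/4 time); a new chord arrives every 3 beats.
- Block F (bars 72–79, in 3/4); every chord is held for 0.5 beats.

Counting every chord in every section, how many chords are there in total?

A has 30 beats and chords last 1 each, so 30 chords.
B has 84 beats and chords last 3 each, so 28 chords.
C has 72 beats and chords last 1.5 each, so 48 chords.
D has 84 beats and chords last 1.5 each, so 56 chords.
E has 18 beats and chords last 3 each, so 6 chords.
F has 24 beats and chords last 0.5 each, so 48 chords.
Total: 30 + 28 + 48 + 56 + 6 + 48 = 216.

216 chords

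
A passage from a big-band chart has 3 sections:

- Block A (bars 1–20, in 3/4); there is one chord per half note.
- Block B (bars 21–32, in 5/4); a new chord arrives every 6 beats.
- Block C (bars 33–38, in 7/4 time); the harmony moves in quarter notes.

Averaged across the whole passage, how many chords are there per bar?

A: 20 bars of 3 beats is 60 beats; at 2 beats each that's 30 chords.
B: 12 bars of 5 beats is 60 beats; at 6 beats each that's 10 chords.
C: 6 bars of 7 beats is 42 beats; at 1 beat each that's 42 chords.
Overall: 82 chords over 38 bars → 82/38 = 41/19 chords per bar.

41/19 chords per bar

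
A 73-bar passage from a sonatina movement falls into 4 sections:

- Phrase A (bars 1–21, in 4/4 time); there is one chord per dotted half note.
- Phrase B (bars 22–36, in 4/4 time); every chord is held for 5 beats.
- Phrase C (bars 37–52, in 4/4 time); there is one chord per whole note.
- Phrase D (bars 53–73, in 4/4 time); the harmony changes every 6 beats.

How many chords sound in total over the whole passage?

70 chords

A has 84 beats and chords last 3 each, so 28 chords.
B has 60 beats and chords last 5 each, so 12 chords.
C has 64 beats and chords last 4 each, so 16 chords.
D has 84 beats and chords last 6 each, so 14 chords.
Total: 28 + 12 + 16 + 14 = 70.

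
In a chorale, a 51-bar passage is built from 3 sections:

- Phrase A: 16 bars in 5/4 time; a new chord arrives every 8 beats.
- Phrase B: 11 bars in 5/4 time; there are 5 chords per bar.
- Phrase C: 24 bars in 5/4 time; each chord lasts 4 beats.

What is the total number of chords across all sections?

A: 16 bars × 5 beats = 80 beats; 8 beats/chord → 10 chords.
B: 11 bars × 5 beats = 55 beats; 1 beat/chord → 55 chords.
C: 24 bars × 5 beats = 120 beats; 4 beats/chord → 30 chords.
Total: 10 + 55 + 30 = 95.

95 chords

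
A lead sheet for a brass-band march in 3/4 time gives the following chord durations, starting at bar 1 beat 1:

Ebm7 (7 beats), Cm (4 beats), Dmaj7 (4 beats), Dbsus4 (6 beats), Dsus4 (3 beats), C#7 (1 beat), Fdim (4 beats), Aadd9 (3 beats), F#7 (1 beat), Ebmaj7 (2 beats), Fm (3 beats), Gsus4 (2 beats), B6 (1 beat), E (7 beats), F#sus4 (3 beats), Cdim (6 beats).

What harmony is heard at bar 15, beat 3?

E

Beat 3 of bar 15 is beat (15−1)×3 + 3 = 45 overall.
Running totals: Ebm7 ends at 7, Cm ends at 11, Dmaj7 ends at 15, Dbsus4 ends at 21, Dsus4 ends at 24, C#7 ends at 25, Fdim ends at 29, Aadd9 ends at 32, F#7 ends at 33, Ebmaj7 ends at 35, Fm ends at 38, Gsus4 ends at 40, B6 ends at 41, E ends at 48.
Beat 45 falls within E.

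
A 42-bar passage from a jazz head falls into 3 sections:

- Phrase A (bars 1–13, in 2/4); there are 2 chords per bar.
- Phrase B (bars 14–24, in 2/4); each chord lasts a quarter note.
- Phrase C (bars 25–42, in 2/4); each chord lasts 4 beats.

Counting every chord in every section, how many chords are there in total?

57 chords

A: 13·2 = 26 beats, 26/1 = 26 chords.
B: 11·2 = 22 beats, 22/1 = 22 chords.
C: 18·2 = 36 beats, 36/4 = 9 chords.
Total: 26 + 22 + 9 = 57.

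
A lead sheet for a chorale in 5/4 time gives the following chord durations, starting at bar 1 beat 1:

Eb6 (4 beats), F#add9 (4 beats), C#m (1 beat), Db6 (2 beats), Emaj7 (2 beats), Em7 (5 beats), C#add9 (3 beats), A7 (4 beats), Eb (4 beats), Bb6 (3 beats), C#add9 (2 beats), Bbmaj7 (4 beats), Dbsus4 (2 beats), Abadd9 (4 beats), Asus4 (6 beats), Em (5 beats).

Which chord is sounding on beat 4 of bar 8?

Beat 4 of bar 8 is beat (8−1)×5 + 4 = 39 overall.
Running totals: Eb6 ends at 4, F#add9 ends at 8, C#m ends at 9, Db6 ends at 11, Emaj7 ends at 13, Em7 ends at 18, C#add9 ends at 21, A7 ends at 25, Eb ends at 29, Bb6 ends at 32, C#add9 ends at 34, Bbmaj7 ends at 38, Dbsus4 ends at 40.
Beat 39 falls within Dbsus4.

Dbsus4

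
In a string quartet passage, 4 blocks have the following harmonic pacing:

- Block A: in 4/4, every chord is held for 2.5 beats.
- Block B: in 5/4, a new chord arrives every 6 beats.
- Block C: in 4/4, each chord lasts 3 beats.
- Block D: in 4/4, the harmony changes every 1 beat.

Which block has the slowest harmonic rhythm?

Block B

A: each chord is 2.5 beats in 4/4, so 1.6 per bar.
B: each chord is 6 beats in 5/4, so 5/6 per bar.
C: each chord is 3 beats in 4/4, so 4/3 per bar.
D: each chord is 1 beat in 4/4, so 4 per bar.
Slowest is B at 5/6 chords/bar.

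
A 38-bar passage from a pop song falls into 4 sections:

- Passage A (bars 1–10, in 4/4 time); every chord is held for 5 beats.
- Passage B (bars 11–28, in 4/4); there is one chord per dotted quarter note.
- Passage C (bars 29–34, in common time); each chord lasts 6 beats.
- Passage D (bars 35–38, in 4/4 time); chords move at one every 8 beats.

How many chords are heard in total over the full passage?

A: 10 bars × 4 beats = 40 beats; 5 beats/chord → 8 chords.
B: 18 bars × 4 beats = 72 beats; 1.5 beats/chord → 48 chords.
C: 6 bars × 4 beats = 24 beats; 6 beats/chord → 4 chords.
D: 4 bars × 4 beats = 16 beats; 8 beats/chord → 2 chords.
Total: 8 + 48 + 4 + 2 = 62.

62 chords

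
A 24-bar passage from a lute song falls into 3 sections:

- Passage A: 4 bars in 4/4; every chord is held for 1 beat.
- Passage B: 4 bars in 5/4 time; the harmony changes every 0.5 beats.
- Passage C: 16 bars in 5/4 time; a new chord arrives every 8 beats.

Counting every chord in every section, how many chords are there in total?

A: 4·4 = 16 beats, 16/1 = 16 chords.
B: 4·5 = 20 beats, 20/0.5 = 40 chords.
C: 16·5 = 80 beats, 80/8 = 10 chords.
Total: 16 + 40 + 10 = 66.

66 chords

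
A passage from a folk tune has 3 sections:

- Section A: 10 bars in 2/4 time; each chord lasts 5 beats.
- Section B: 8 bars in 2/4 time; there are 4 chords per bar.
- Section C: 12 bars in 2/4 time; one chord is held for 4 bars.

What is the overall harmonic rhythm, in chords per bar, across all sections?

1.3 chords per bar

A: 10 × 2 = 20 beats ÷ 5 = 4 chords.
B: 8 × 2 = 16 beats ÷ 0.5 = 32 chords.
C: 12 × 2 = 24 beats ÷ 8 = 3 chords.
Overall: 39 chords over 30 bars → 39/30 = 1.3 chords per bar.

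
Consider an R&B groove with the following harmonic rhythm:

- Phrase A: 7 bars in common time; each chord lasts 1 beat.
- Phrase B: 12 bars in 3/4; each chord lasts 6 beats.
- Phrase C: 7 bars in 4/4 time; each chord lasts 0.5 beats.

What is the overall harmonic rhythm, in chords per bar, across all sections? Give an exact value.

A: 7 bars of 4 beats is 28 beats; at 1 beat each that's 28 chords.
B: 12 bars of 3 beats is 36 beats; at 6 beats each that's 6 chords.
C: 7 bars of 4 beats is 28 beats; at 0.5 beats each that's 56 chords.
Overall: 90 chords over 26 bars → 90/26 = 45/13 chords per bar.

45/13 chords per bar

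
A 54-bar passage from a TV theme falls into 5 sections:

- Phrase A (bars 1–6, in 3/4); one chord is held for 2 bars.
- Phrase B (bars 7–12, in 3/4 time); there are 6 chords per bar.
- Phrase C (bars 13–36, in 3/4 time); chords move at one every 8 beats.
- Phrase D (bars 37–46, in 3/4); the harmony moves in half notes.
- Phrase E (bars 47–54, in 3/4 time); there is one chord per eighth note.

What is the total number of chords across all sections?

111 chords

A: 6 bars × 3 beats = 18 beats; 6 beats/chord → 3 chords.
B: 6 bars × 3 beats = 18 beats; 0.5 beats/chord → 36 chords.
C: 24 bars × 3 beats = 72 beats; 8 beats/chord → 9 chords.
D: 10 bars × 3 beats = 30 beats; 2 beats/chord → 15 chords.
E: 8 bars × 3 beats = 24 beats; 0.5 beats/chord → 48 chords.
Total: 3 + 36 + 9 + 15 + 48 = 111.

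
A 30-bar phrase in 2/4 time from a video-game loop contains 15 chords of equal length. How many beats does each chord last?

30 bars × 2 beats/bar = 60 beats total.
60 beats ÷ 15 chords = 4 beats per chord.
(That is a whole note.)

4 beats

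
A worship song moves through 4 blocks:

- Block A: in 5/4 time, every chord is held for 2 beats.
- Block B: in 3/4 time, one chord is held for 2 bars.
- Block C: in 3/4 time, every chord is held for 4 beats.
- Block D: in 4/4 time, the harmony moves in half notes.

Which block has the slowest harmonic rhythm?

A: 5/2 = 2.5 chords/bar.
B: 3/6 = 0.5 chords/bar.
C: 3/4 = 0.75 chords/bar.
D: 4/2 = 2 chords/bar.
Slowest is B at 0.5 chords/bar.

Block B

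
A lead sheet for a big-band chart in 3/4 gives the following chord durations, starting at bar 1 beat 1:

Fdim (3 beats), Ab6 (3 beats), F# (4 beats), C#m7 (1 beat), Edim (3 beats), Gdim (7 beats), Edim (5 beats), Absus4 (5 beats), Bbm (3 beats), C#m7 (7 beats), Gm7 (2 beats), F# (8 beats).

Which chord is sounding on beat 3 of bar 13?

Beat 3 of bar 13 is beat (13−1)×3 + 3 = 39 overall.
Running totals: Fdim ends at 3, Ab6 ends at 6, F# ends at 10, C#m7 ends at 11, Edim ends at 14, Gdim ends at 21, Edim ends at 26, Absus4 ends at 31, Bbm ends at 34, C#m7 ends at 41.
Beat 39 falls within C#m7.

C#m7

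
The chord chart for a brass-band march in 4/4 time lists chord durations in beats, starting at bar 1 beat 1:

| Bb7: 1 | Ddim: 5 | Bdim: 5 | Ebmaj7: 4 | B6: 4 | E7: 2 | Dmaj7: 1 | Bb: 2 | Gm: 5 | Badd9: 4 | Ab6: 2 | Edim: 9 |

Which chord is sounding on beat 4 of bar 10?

Edim

Beat 4 of bar 10 is beat (10−1)×4 + 4 = 40 overall.
Running totals: Bb7 ends at 1, Ddim ends at 6, Bdim ends at 11, Ebmaj7 ends at 15, B6 ends at 19, E7 ends at 21, Dmaj7 ends at 22, Bb ends at 24, Gm ends at 29, Badd9 ends at 33, Ab6 ends at 35, Edim ends at 44.
Beat 40 falls within Edim.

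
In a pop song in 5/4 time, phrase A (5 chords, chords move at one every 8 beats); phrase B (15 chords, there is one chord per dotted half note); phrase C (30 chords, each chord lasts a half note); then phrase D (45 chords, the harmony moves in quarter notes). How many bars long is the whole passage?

38 bars

A: 5 × 8 = 40 beats = 8 bars.
B: 15 × 3 = 45 beats = 9 bars.
C: 30 × 2 = 60 beats = 12 bars.
D: 45 × 1 = 45 beats = 9 bars.
Total: 8 + 9 + 12 + 9 = 38 bars.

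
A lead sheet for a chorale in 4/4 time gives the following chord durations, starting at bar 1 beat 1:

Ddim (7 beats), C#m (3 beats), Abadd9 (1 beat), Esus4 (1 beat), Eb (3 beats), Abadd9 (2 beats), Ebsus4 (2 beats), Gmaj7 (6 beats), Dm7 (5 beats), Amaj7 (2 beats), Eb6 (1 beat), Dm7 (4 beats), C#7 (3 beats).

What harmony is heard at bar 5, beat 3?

Ebsus4

Beat 3 of bar 5 is beat (5−1)×4 + 3 = 19 overall.
Running totals: Ddim ends at 7, C#m ends at 10, Abadd9 ends at 11, Esus4 ends at 12, Eb ends at 15, Abadd9 ends at 17, Ebsus4 ends at 19.
Beat 19 falls within Ebsus4.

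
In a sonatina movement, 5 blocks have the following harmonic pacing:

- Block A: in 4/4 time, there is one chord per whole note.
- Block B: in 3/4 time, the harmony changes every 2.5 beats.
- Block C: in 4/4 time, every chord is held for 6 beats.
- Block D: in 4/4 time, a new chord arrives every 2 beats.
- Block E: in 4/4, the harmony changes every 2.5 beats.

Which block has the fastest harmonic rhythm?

Block D

A: 4 beats/bar ÷ 4 beats/chord = 1 chord/bar.
B: 3 beats/bar ÷ 2.5 beats/chord = 1.2 chords/bar.
C: 4 beats/bar ÷ 6 beats/chord = 2/3 chords/bar.
D: 4 beats/bar ÷ 2 beats/chord = 2 chords/bar.
E: 4 beats/bar ÷ 2.5 beats/chord = 1.6 chords/bar.
Fastest is D at 2 chords/bar.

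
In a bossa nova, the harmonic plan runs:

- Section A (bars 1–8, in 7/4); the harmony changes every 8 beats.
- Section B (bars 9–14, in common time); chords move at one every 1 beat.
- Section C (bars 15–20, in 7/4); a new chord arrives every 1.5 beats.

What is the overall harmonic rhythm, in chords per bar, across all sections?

A: 8 bars of 7 beats is 56 beats; at 8 beats each that's 7 chords.
B: 6 bars of 4 beats is 24 beats; at 1 beat each that's 24 chords.
C: 6 bars of 7 beats is 42 beats; at 1.5 beats each that's 28 chords.
Overall: 59 chords over 20 bars → 59/20 = 2.95 chords per bar.

2.95 chords per bar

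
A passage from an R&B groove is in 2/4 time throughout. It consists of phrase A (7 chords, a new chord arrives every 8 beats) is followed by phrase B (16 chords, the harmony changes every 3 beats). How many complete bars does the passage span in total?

A: 7 × 8 = 56 beats = 28 bars.
B: 16 × 3 = 48 beats = 24 bars.
Total: 28 + 24 = 52 bars.

52 bars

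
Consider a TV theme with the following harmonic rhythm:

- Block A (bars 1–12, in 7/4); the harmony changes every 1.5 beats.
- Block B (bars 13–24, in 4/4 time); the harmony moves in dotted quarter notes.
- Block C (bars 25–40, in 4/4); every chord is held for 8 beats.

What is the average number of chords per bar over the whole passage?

2.4 chords per bar

A: 12 × 7 = 84 beats ÷ 1.5 = 56 chords.
B: 12 × 4 = 48 beats ÷ 1.5 = 32 chords.
C: 16 × 4 = 64 beats ÷ 8 = 8 chords.
Overall: 96 chords over 40 bars → 96/40 = 2.4 chords per bar.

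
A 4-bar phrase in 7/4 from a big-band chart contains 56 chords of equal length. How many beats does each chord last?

4 bars × 7 beats/bar = 28 beats total.
28 beats ÷ 56 chords = 0.5 beats per chord.
(That is an eighth note.)

0.5 beats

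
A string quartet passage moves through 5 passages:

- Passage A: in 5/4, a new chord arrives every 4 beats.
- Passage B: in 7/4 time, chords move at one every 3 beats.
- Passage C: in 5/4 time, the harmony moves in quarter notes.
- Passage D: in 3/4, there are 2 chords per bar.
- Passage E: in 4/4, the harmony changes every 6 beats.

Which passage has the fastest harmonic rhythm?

Passage C

A: 5/4 = 1.25 chords/bar.
B: 7/3 = 7/3 chords/bar.
C: 5/1 = 5 chords/bar.
D: 3/1.5 = 2 chords/bar.
E: 4/6 = 2/3 chords/bar.
Fastest is C at 5 chords/bar.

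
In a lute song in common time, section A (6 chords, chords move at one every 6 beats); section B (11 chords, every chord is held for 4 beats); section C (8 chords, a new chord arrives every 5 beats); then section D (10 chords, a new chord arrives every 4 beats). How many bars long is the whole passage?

A: 6 × 6 = 36 beats = 9 bars.
B: 11 × 4 = 44 beats = 11 bars.
C: 8 × 5 = 40 beats = 10 bars.
D: 10 × 4 = 40 beats = 10 bars.
Total: 9 + 11 + 10 + 10 = 40 bars.

40 bars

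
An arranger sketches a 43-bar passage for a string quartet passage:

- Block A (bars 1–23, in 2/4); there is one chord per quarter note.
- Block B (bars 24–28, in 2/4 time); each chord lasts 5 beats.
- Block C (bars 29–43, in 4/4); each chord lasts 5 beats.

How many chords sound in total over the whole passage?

A: 23·2 = 46 beats, 46/1 = 46 chords.
B: 5·2 = 10 beats, 10/5 = 2 chords.
C: 15·4 = 60 beats, 60/5 = 12 chords.
Total: 46 + 2 + 12 = 60.

60 chords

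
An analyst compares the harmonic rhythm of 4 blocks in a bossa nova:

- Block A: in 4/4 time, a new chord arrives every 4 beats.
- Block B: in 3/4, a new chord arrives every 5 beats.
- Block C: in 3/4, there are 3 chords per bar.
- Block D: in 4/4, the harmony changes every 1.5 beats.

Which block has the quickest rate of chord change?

Block C

A: 4 beats/bar ÷ 4 beats/chord = 1 chord/bar.
B: 3 beats/bar ÷ 5 beats/chord = 0.6 chords/bar.
C: 3 beats/bar ÷ 1 beat/chord = 3 chords/bar.
D: 4 beats/bar ÷ 1.5 beats/chord = 8/3 chords/bar.
Fastest is C at 3 chords/bar.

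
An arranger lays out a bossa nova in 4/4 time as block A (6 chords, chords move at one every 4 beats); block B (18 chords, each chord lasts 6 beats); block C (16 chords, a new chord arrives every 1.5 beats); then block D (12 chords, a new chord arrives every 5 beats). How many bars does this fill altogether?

A: 6 × 4 = 24 beats = 6 bars.
B: 18 × 6 = 108 beats = 27 bars.
C: 16 × 1.5 = 24 beats = 6 bars.
D: 12 × 5 = 60 beats = 15 bars.
Total: 6 + 27 + 6 + 15 = 54 bars.

54 bars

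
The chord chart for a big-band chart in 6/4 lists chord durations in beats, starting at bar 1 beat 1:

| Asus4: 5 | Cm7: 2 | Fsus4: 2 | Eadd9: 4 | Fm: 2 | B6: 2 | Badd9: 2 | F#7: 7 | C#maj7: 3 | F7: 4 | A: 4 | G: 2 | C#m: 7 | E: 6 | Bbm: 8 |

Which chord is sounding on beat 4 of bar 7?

C#m

Beat 4 of bar 7 is beat (7−1)×6 + 4 = 40 overall.
Running totals: Asus4 ends at 5, Cm7 ends at 7, Fsus4 ends at 9, Eadd9 ends at 13, Fm ends at 15, B6 ends at 17, Badd9 ends at 19, F#7 ends at 26, C#maj7 ends at 29, F7 ends at 33, A ends at 37, G ends at 39, C#m ends at 46.
Beat 40 falls within C#m.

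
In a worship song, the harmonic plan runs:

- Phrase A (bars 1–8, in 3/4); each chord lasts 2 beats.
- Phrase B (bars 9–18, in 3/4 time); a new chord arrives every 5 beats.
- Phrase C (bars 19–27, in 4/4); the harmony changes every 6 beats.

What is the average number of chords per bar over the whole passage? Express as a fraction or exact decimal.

8/9 chords per bar

A: 8 × 3 = 24 beats ÷ 2 = 12 chords.
B: 10 × 3 = 30 beats ÷ 5 = 6 chords.
C: 9 × 4 = 36 beats ÷ 6 = 6 chords.
Overall: 24 chords over 27 bars → 24/27 = 8/9 chords per bar.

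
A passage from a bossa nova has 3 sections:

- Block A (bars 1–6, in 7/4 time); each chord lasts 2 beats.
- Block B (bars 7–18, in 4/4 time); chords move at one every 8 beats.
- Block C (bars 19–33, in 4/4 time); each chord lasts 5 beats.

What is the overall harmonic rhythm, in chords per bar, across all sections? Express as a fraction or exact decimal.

13/11 chords per bar

A: 6 bars of 7 beats is 42 beats; at 2 beats each that's 21 chords.
B: 12 bars of 4 beats is 48 beats; at 8 beats each that's 6 chords.
C: 15 bars of 4 beats is 60 beats; at 5 beats each that's 12 chords.
Overall: 39 chords over 33 bars → 39/33 = 13/11 chords per bar.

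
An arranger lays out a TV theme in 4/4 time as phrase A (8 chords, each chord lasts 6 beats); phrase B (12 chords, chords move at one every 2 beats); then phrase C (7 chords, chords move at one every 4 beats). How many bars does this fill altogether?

A: 8 × 6 = 48 beats = 12 bars.
B: 12 × 2 = 24 beats = 6 bars.
C: 7 × 4 = 28 beats = 7 bars.
Total: 12 + 6 + 7 = 25 bars.

25 bars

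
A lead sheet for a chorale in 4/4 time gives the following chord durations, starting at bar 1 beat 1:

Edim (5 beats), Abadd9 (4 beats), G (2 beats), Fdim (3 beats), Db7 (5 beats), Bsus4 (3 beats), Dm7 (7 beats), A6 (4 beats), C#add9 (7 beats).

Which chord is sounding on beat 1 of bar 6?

Beat 1 of bar 6 is beat (6−1)×4 + 1 = 21 overall.
Running totals: Edim ends at 5, Abadd9 ends at 9, G ends at 11, Fdim ends at 14, Db7 ends at 19, Bsus4 ends at 22.
Beat 21 falls within Bsus4.

Bsus4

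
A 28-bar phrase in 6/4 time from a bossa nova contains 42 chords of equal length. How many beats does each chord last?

4 beats

28 bars × 6 beats/bar = 168 beats total.
168 beats ÷ 42 chords = 4 beats per chord.
(That is a whole note.)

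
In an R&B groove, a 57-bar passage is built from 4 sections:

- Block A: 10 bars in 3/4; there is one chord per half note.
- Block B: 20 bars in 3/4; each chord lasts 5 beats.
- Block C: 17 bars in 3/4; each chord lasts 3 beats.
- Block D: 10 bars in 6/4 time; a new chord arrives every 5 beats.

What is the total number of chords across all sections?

A has 30 beats and chords last 2 each, so 15 chords.
B has 60 beats and chords last 5 each, so 12 chords.
C has 51 beats and chords last 3 each, so 17 chords.
D has 60 beats and chords last 5 each, so 12 chords.
Total: 15 + 12 + 17 + 12 = 56.

56 chords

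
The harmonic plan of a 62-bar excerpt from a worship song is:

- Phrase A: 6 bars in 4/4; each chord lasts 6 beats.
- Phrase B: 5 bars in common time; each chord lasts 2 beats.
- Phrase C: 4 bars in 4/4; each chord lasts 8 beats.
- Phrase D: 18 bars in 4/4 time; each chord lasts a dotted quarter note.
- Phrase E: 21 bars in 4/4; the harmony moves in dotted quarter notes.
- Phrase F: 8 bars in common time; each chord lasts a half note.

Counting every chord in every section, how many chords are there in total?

A: 6 bars × 4 beats = 24 beats; 6 beats/chord → 4 chords.
B: 5 bars × 4 beats = 20 beats; 2 beats/chord → 10 chords.
C: 4 bars × 4 beats = 16 beats; 8 beats/chord → 2 chords.
D: 18 bars × 4 beats = 72 beats; 1.5 beats/chord → 48 chords.
E: 21 bars × 4 beats = 84 beats; 1.5 beats/chord → 56 chords.
F: 8 bars × 4 beats = 32 beats; 2 beats/chord → 16 chords.
Total: 4 + 10 + 2 + 48 + 56 + 16 = 136.

136 chords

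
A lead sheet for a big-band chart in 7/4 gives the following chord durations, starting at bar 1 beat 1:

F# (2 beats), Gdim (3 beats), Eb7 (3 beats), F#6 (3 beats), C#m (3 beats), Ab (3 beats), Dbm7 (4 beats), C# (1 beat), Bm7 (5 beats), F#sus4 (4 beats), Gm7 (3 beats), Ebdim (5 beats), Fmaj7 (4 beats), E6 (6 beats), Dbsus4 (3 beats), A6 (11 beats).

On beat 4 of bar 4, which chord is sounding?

Beat 4 of bar 4 is beat (4−1)×7 + 4 = 25 overall.
Running totals: F# ends at 2, Gdim ends at 5, Eb7 ends at 8, F#6 ends at 11, C#m ends at 14, Ab ends at 17, Dbm7 ends at 21, C# ends at 22, Bm7 ends at 27.
Beat 25 falls within Bm7.

Bm7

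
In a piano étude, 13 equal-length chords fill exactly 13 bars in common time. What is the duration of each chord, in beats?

13 bars × 4 beats/bar = 52 beats total.
52 beats ÷ 13 chords = 4 beats per chord.
(That is a whole note.)

4 beats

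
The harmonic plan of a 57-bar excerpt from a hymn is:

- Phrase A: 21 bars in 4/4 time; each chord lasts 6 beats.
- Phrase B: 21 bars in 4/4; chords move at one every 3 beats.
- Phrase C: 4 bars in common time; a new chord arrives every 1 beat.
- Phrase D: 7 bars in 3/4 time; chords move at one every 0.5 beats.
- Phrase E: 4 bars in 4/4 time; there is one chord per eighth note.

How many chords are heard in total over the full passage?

132 chords

A has 84 beats and chords last 6 each, so 14 chords.
B has 84 beats and chords last 3 each, so 28 chords.
C has 16 beats and chords last 1 each, so 16 chords.
D has 21 beats and chords last 0.5 each, so 42 chords.
E has 16 beats and chords last 0.5 each, so 32 chords.
Total: 14 + 28 + 16 + 42 + 32 = 132.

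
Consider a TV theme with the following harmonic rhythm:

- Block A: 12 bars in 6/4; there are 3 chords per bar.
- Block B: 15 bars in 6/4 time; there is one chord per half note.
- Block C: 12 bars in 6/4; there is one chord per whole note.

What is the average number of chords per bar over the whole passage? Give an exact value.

A: 12 bars of 6 beats is 72 beats; at 2 beats each that's 36 chords.
B: 15 bars of 6 beats is 90 beats; at 2 beats each that's 45 chords.
C: 12 bars of 6 beats is 72 beats; at 4 beats each that's 18 chords.
Overall: 99 chords over 39 bars → 99/39 = 33/13 chords per bar.

33/13 chords per bar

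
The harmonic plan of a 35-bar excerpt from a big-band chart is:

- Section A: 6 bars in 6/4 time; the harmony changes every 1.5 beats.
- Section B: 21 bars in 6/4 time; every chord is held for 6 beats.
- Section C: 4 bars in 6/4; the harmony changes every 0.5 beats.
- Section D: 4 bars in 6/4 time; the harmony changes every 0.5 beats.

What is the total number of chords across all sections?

A: 6 bars × 6 beats = 36 beats; 1.5 beats/chord → 24 chords.
B: 21 bars × 6 beats = 126 beats; 6 beats/chord → 21 chords.
C: 4 bars × 6 beats = 24 beats; 0.5 beats/chord → 48 chords.
D: 4 bars × 6 beats = 24 beats; 0.5 beats/chord → 48 chords.
Total: 24 + 21 + 48 + 48 = 141.

141 chords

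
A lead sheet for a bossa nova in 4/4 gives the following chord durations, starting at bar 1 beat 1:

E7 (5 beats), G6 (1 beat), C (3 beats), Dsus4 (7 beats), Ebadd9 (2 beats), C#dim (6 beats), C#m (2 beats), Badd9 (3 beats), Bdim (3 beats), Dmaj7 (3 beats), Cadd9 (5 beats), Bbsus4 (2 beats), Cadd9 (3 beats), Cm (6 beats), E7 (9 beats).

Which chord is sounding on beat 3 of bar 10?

Beat 3 of bar 10 is beat (10−1)×4 + 3 = 39 overall.
Running totals: E7 ends at 5, G6 ends at 6, C ends at 9, Dsus4 ends at 16, Ebadd9 ends at 18, C#dim ends at 24, C#m ends at 26, Badd9 ends at 29, Bdim ends at 32, Dmaj7 ends at 35, Cadd9 ends at 40.
Beat 39 falls within Cadd9.

Cadd9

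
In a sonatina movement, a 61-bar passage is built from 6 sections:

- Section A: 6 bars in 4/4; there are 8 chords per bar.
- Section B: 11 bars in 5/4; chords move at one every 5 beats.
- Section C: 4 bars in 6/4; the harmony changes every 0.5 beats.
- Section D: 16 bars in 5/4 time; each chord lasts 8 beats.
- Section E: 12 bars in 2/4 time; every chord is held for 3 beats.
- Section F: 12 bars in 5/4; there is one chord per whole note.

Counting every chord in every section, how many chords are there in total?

140 chords

A has 24 beats and chords last 0.5 each, so 48 chords.
B has 55 beats and chords last 5 each, so 11 chords.
C has 24 beats and chords last 0.5 each, so 48 chords.
D has 80 beats and chords last 8 each, so 10 chords.
E has 24 beats and chords last 3 each, so 8 chords.
F has 60 beats and chords last 4 each, so 15 chords.
Total: 48 + 11 + 48 + 10 + 8 + 15 = 140.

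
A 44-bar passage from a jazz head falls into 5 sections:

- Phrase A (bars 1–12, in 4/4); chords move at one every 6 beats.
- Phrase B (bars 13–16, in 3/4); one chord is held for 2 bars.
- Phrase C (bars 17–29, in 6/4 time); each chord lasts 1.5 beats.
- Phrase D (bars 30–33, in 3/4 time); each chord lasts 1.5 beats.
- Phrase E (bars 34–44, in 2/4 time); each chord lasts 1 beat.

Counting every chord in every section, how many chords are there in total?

A has 48 beats and chords last 6 each, so 8 chords.
B has 12 beats and chords last 6 each, so 2 chords.
C has 78 beats and chords last 1.5 each, so 52 chords.
D has 12 beats and chords last 1.5 each, so 8 chords.
E has 22 beats and chords last 1 each, so 22 chords.
Total: 8 + 2 + 52 + 8 + 22 = 92.

92 chords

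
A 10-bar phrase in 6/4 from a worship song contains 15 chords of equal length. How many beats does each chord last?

4 beats

10 bars × 6 beats/bar = 60 beats total.
60 beats ÷ 15 chords = 4 beats per chord.
(That is a whole note.)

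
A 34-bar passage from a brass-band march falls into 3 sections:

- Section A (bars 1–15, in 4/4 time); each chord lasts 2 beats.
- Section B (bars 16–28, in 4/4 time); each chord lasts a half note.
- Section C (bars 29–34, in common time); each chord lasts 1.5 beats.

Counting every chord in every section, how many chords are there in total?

72 chords

A: 15·4 = 60 beats, 60/2 = 30 chords.
B: 13·4 = 52 beats, 52/2 = 26 chords.
C: 6·4 = 24 beats, 24/1.5 = 16 chords.
Total: 30 + 26 + 16 = 72.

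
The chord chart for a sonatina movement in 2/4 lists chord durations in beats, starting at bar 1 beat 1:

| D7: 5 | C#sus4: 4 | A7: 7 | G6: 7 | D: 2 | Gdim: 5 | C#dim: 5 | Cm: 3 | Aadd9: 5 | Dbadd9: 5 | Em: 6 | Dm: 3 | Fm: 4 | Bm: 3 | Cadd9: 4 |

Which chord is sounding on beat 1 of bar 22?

Beat 1 of bar 22 is beat (22−1)×2 + 1 = 43 overall.
Running totals: D7 ends at 5, C#sus4 ends at 9, A7 ends at 16, G6 ends at 23, D ends at 25, Gdim ends at 30, C#dim ends at 35, Cm ends at 38, Aadd9 ends at 43.
Beat 43 falls within Aadd9.

Aadd9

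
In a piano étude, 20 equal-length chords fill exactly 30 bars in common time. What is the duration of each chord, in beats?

6 beats

30 bars × 4 beats/bar = 120 beats total.
120 beats ÷ 20 chords = 6 beats per chord.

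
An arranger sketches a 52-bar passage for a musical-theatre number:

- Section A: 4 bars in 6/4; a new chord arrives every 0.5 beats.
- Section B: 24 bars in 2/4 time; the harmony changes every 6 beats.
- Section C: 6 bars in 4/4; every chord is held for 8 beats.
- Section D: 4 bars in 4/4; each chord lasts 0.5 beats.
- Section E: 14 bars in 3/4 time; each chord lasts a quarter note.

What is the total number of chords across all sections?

A: 4 bars × 6 beats = 24 beats; 0.5 beats/chord → 48 chords.
B: 24 bars × 2 beats = 48 beats; 6 beats/chord → 8 chords.
C: 6 bars × 4 beats = 24 beats; 8 beats/chord → 3 chords.
D: 4 bars × 4 beats = 16 beats; 0.5 beats/chord → 32 chords.
E: 14 bars × 3 beats = 42 beats; 1 beat/chord → 42 chords.
Total: 48 + 8 + 3 + 32 + 42 = 133.

133 chords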